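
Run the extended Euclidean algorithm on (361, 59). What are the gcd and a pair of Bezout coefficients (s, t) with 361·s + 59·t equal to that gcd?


Euclidean algorithm on (361, 59) — divide until remainder is 0:
  361 = 6 · 59 + 7
  59 = 8 · 7 + 3
  7 = 2 · 3 + 1
  3 = 3 · 1 + 0
gcd(361, 59) = 1.
Track Bezout coefficients alongside the remainders: start with r₀ = 361 = a·1 + b·0 (s = 1, t = 0) and r₁ = 59 = a·0 + b·1 (s = 0, t = 1); each new remainder r_{k+1} = r_{k-1} − q_k·r_k inherits s_{k+1} = s_{k-1} − q_k·s_k, t_{k+1} = t_{k-1} − q_k·t_k, so r_k = a·s_k + b·t_k at every step:
  q = 6: r = 7, s = 1 − 6·0 = 1, t = 0 − 6·1 = -6  (check: 361·1 + 59·(-6) = 7)
  q = 8: r = 3, s = 0 − 8·1 = -8, t = 1 − 8·(-6) = 49  (check: 361·(-8) + 59·49 = 3)
  q = 2: r = 1, s = 1 − 2·(-8) = 17, t = -6 − 2·49 = -104  (check: 361·17 + 59·(-104) = 1)
The row with r = 1 (the gcd) gives the Bezout coefficients s = 17, t = -104.
Result: 361 · (17) + 59 · (-104) = 1.

gcd(361, 59) = 1; s = 17, t = -104 (check: 361·17 + 59·(-104) = 1).


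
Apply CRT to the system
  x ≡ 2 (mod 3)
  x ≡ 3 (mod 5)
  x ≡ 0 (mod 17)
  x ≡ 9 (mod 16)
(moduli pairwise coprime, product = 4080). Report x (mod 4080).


Product of moduli M = 3 · 5 · 17 · 16 = 4080.
Merge one congruence at a time:
  Start: x ≡ 2 (mod 3).
  Combine with x ≡ 3 (mod 5); new modulus lcm = 15.
    Write x = 2 + 3·t and substitute into x ≡ 3 (mod 5): 3·t ≡ 3 − 2 = 1 (mod 5).
    The inverse of 3 mod 5 is 2 (since 3·2 = 6 = 1·5 + 1), so t ≡ 2·1 = 2 ≡ 2 (mod 5).
    Then x = 2 + 3·2 = 8, valid modulo lcm(3, 5) = 15: x ≡ 8 (mod 15).
  Combine with x ≡ 0 (mod 17); new modulus lcm = 255.
    Write x = 8 + 15·t and substitute into x ≡ 0 (mod 17): 15·t ≡ 0 − 8 = -8 (mod 17).
    Reduce coefficients mod 17: 15·t ≡ 9 (mod 17).
    The inverse of 15 mod 17 is 8 (since 15·8 = 120 = 7·17 + 1), so t ≡ 8·9 = 72 ≡ 4 (mod 17).
    Then x = 8 + 15·4 = 68, valid modulo lcm(15, 17) = 255: x ≡ 68 (mod 255).
  Combine with x ≡ 9 (mod 16); new modulus lcm = 4080.
    Write x = 68 + 255·t and substitute into x ≡ 9 (mod 16): 255·t ≡ 9 − 68 = -59 (mod 16).
    Reduce coefficients mod 16: 15·t ≡ 5 (mod 16).
    The inverse of 15 mod 16 is 15 (since 15·15 = 225 = 14·16 + 1), so t ≡ 15·5 = 75 ≡ 11 (mod 16).
    Then x = 68 + 255·11 = 2873, valid modulo lcm(255, 16) = 4080: x ≡ 2873 (mod 4080).
Verify against each original: 2873 mod 3 = 2, 2873 mod 5 = 3, 2873 mod 17 = 0, 2873 mod 16 = 9.

x ≡ 2873 (mod 4080).


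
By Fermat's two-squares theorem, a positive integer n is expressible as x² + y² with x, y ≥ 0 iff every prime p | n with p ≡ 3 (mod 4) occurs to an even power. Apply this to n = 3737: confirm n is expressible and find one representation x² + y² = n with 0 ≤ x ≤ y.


Step 1: Factor n = 3737 = 37 · 101.
Step 2: Check the mod-4 condition on each prime factor: 37 ≡ 1 (mod 4), exponent 1; 101 ≡ 1 (mod 4), exponent 1.
All primes ≡ 3 (mod 4) appear to even exponent (or don't appear), so by the two-squares theorem n IS expressible as a sum of two squares.
Step 3: Build a representation. Here n = 37 · 101 is a product of primes ≡ 1 (mod 4). Each prime p ≡ 1 (mod 4) is itself a sum of two squares; find a² by testing p − a² for a perfect square:
  37: 37 − 1² = 36 = 6² ⇒ 37 = 1² + 6².
  101: 101 − 1² = 100 = 10² ⇒ 101 = 1² + 10².
  Combine using the Brahmagupta–Fibonacci identity (a² + b²)(c² + d²) = (ac − bd)² + (ad + bc)² = (ac + bd)² + (ad − bc)²:
  37 · 101 = 3737: from (1² + 6²)(1² + 10²), take (1·1 − 6·10, 1·10 + 6·1) = (1 − 60, 10 + 6) = (-59, 16); dropping signs (only squares matter) gives (59, 16); check 59² + 16² = 3481 + 256 = 3737 ✓.
Step 4: Order so x ≤ y and verify: 16² + 59² = 256 + 3481 = 3737 = n. ✓

n = 3737 = 16² + 59² (one valid representation with x ≤ y).


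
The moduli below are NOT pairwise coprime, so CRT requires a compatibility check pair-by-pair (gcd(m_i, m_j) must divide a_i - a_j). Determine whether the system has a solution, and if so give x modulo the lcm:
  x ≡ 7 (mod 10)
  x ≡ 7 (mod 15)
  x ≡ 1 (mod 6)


Moduli 10, 15, 6 are not pairwise coprime, so CRT works modulo lcm(m_i) when all pairwise compatibility conditions hold.
Pairwise compatibility: gcd(m_i, m_j) must divide a_i - a_j for every pair.
Merge one congruence at a time:
  Start: x ≡ 7 (mod 10).
  Combine with x ≡ 7 (mod 15): gcd(10, 15) = 5; 7 - 7 = 0, which IS divisible by 5, so compatible.
    Write x = 7 + 10·t and substitute into x ≡ 7 (mod 15): 10·t ≡ 7 − 7 = 0 (mod 15).
    Divide the congruence (and modulus) by g = 5: 2·t ≡ 0 (mod 3).
    The inverse of 2 mod 3 is 2 (since 2·2 = 4 = 1·3 + 1), so t ≡ 2·0 = 0 ≡ 0 (mod 3).
    Then x = 7 + 10·0 = 7, valid modulo lcm(10, 15) = 30: x ≡ 7 (mod 30).
  Combine with x ≡ 1 (mod 6): gcd(30, 6) = 6; 1 - 7 = -6, which IS divisible by 6, so compatible.
    Write x = 7 + 30·t and substitute into x ≡ 1 (mod 6): 30·t ≡ 1 − 7 = -6 (mod 6).
    Divide the congruence (and modulus) by g = 6: 5·t ≡ -1 (mod 1).
    Modulo 1 every t works; take t = 0.
    Then x = 7 + 30·0 = 7, valid modulo lcm(30, 6) = 30: x ≡ 7 (mod 30).
Verify: 7 mod 10 = 7, 7 mod 15 = 7, 7 mod 6 = 1.

x ≡ 7 (mod 30).


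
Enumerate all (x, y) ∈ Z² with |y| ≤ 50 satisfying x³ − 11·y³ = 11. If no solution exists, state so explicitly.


The equation is x³ - 11y³ = 11. For fixed y, x³ = 11·y³ + 11, so a solution requires the RHS to be a perfect cube.
Strategy: iterate y from -50 to 50, compute RHS = 11·y³ + 11, and check whether it is a (positive or negative) perfect cube.
Check small values of y:
  y = 0: RHS = 11 is not a perfect cube.
  y = 1: RHS = 22 is not a perfect cube.
  y = -1: RHS = 0 = (0)³ ⇒ x = 0 works.
  y = 2: RHS = 99 is not a perfect cube.
  y = -2: RHS = -77 is not a perfect cube.
  y = 3: RHS = 308 is not a perfect cube.
  y = -3: RHS = -286 is not a perfect cube.
Continuing the search up to |y| = 50 finds no further solutions beyond those listed.
Collected solutions: (0, -1).

Solutions (with |y| ≤ 50): (0, -1).


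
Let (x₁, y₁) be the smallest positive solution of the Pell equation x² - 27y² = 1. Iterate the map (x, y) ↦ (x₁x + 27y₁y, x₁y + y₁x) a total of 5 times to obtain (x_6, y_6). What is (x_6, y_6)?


Step 1: Find the fundamental solution (x₁, y₁) of x² - 27y² = 1.
  Expand √27 as a continued fraction. a₀ = ⌊√27⌋ = 5; iterate m_{k+1} = d_k·a_k − m_k, d_{k+1} = (27 − m_{k+1}²)/d_k, a_{k+1} = ⌊(a₀ + m_{k+1})/d_{k+1}⌋ (starting m₀ = 0, d₀ = 1), with convergents p_k = a_k·p_{k-1} + p_{k-2}, q_k = a_k·q_{k-1} + q_{k-2} (p₋₁ = 1, q₋₁ = 0):
  k = 0: a₀ = 5; p₀/q₀ = 5/1; p₀² − 27·q₀² = 25 − 27 = -2.
  k = 1: m = 5, d = 2, a = ⌊(5 + 5)/2⌋ = 5; p/q = (5·5 + 1)/(5·1 + 0) = 26/5; p² − 27·q² = 676 − 675 = 1.
  The first convergent with p² − 27·q² = 1 gives the fundamental solution (x₁, y₁) = (26, 5).
Step 2: Apply the recurrence (x_{n+1}, y_{n+1}) = (x₁x_n + 27y₁y_n, x₁y_n + y₁x_n) repeatedly.
  From (x_1, y_1) = (26, 5): x_2 = 26·26 + 27·5·5 = 1351; y_2 = 26·5 + 5·26 = 260.
  From (x_2, y_2) = (1351, 260): x_3 = 26·1351 + 27·5·260 = 70226; y_3 = 26·260 + 5·1351 = 13515.
  From (x_3, y_3) = (70226, 13515): x_4 = 26·70226 + 27·5·13515 = 3650401; y_4 = 26·13515 + 5·70226 = 702520.
  From (x_4, y_4) = (3650401, 702520): x_5 = 26·3650401 + 27·5·702520 = 189750626; y_5 = 26·702520 + 5·3650401 = 36517525.
  From (x_5, y_5) = (189750626, 36517525): x_6 = 26·189750626 + 27·5·36517525 = 9863382151; y_6 = 26·36517525 + 5·189750626 = 1898208780.
Step 3: Verify x_6² - 27·y_6² = 97286307456665386801 - 97286307456665386800 = 1 (should be 1). ✓

(x_1, y_1) = (26, 5); (x_6, y_6) = (9863382151, 1898208780).


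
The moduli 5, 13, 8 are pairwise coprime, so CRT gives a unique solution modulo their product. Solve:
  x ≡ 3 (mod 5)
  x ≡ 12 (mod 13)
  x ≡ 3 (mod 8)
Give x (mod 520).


Moduli 5, 13, 8 are pairwise coprime; by CRT there is a unique solution modulo M = 5 · 13 · 8 = 520.
Solve pairwise, accumulating the modulus:
  Start with x ≡ 3 (mod 5).
  Combine with x ≡ 12 (mod 13): since gcd(5, 13) = 1, we get a unique residue mod 65.
    Write x = 3 + 5·t and substitute into x ≡ 12 (mod 13): 5·t ≡ 12 − 3 = 9 (mod 13).
    The inverse of 5 mod 13 is 8 (since 5·8 = 40 = 3·13 + 1), so t ≡ 8·9 = 72 ≡ 7 (mod 13).
    Then x = 3 + 5·7 = 38, valid modulo lcm(5, 13) = 65: x ≡ 38 (mod 65).
  Combine with x ≡ 3 (mod 8): since gcd(65, 8) = 1, we get a unique residue mod 520.
    Write x = 38 + 65·t and substitute into x ≡ 3 (mod 8): 65·t ≡ 3 − 38 = -35 (mod 8).
    Reduce coefficients mod 8: 1·t ≡ 5 (mod 8).
    So t ≡ 5 (mod 8).
    Then x = 38 + 65·5 = 363, valid modulo lcm(65, 8) = 520: x ≡ 363 (mod 520).
Verify: 363 mod 5 = 3 ✓, 363 mod 13 = 12 ✓, 363 mod 8 = 3 ✓.

x ≡ 363 (mod 520).


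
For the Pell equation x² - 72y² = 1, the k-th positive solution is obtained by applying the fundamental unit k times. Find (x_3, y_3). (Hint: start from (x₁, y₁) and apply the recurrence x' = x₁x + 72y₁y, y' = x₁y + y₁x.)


Step 1: Find the fundamental solution (x₁, y₁) of x² - 72y² = 1.
  Expand √72 as a continued fraction. a₀ = ⌊√72⌋ = 8; iterate m_{k+1} = d_k·a_k − m_k, d_{k+1} = (72 − m_{k+1}²)/d_k, a_{k+1} = ⌊(a₀ + m_{k+1})/d_{k+1}⌋ (starting m₀ = 0, d₀ = 1), with convergents p_k = a_k·p_{k-1} + p_{k-2}, q_k = a_k·q_{k-1} + q_{k-2} (p₋₁ = 1, q₋₁ = 0):
  k = 0: a₀ = 8; p₀/q₀ = 8/1; p₀² − 72·q₀² = 64 − 72 = -8.
  k = 1: m = 8, d = 8, a = ⌊(8 + 8)/8⌋ = 2; p/q = (2·8 + 1)/(2·1 + 0) = 17/2; p² − 72·q² = 289 − 288 = 1.
  The first convergent with p² − 72·q² = 1 gives the fundamental solution (x₁, y₁) = (17, 2).
Step 2: Apply the recurrence (x_{n+1}, y_{n+1}) = (x₁x_n + 72y₁y_n, x₁y_n + y₁x_n) repeatedly.
  From (x_1, y_1) = (17, 2): x_2 = 17·17 + 72·2·2 = 577; y_2 = 17·2 + 2·17 = 68.
  From (x_2, y_2) = (577, 68): x_3 = 17·577 + 72·2·68 = 19601; y_3 = 17·68 + 2·577 = 2310.
Step 3: Verify x_3² - 72·y_3² = 384199201 - 384199200 = 1 (should be 1). ✓

(x_1, y_1) = (17, 2); (x_3, y_3) = (19601, 2310).


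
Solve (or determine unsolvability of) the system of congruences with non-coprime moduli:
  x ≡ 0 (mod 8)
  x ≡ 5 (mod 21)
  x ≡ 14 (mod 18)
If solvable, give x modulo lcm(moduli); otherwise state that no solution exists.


Moduli 8, 21, 18 are not pairwise coprime, so CRT works modulo lcm(m_i) when all pairwise compatibility conditions hold.
Pairwise compatibility: gcd(m_i, m_j) must divide a_i - a_j for every pair.
Merge one congruence at a time:
  Start: x ≡ 0 (mod 8).
  Combine with x ≡ 5 (mod 21): gcd(8, 21) = 1; 5 - 0 = 5, which IS divisible by 1, so compatible.
    Write x = 0 + 8·t and substitute into x ≡ 5 (mod 21): 8·t ≡ 5 − 0 = 5 (mod 21).
    The inverse of 8 mod 21 is 8 (since 8·8 = 64 = 3·21 + 1), so t ≡ 8·5 = 40 ≡ 19 (mod 21).
    Then x = 0 + 8·19 = 152, valid modulo lcm(8, 21) = 168: x ≡ 152 (mod 168).
  Combine with x ≡ 14 (mod 18): gcd(168, 18) = 6; 14 - 152 = -138, which IS divisible by 6, so compatible.
    Write x = 152 + 168·t and substitute into x ≡ 14 (mod 18): 168·t ≡ 14 − 152 = -138 (mod 18).
    Divide the congruence (and modulus) by g = 6: 28·t ≡ -23 (mod 3).
    Reduce coefficients mod 3: 1·t ≡ 1 (mod 3).
    So t ≡ 1 (mod 3).
    Then x = 152 + 168·1 = 320, valid modulo lcm(168, 18) = 504: x ≡ 320 (mod 504).
Verify: 320 mod 8 = 0, 320 mod 21 = 5, 320 mod 18 = 14.

x ≡ 320 (mod 504).


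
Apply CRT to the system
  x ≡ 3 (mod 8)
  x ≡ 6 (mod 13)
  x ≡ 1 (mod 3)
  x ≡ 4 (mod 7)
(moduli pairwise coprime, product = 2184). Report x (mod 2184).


Product of moduli M = 8 · 13 · 3 · 7 = 2184.
Merge one congruence at a time:
  Start: x ≡ 3 (mod 8).
  Combine with x ≡ 6 (mod 13); new modulus lcm = 104.
    Write x = 3 + 8·t and substitute into x ≡ 6 (mod 13): 8·t ≡ 6 − 3 = 3 (mod 13).
    The inverse of 8 mod 13 is 5 (since 8·5 = 40 = 3·13 + 1), so t ≡ 5·3 = 15 ≡ 2 (mod 13).
    Then x = 3 + 8·2 = 19, valid modulo lcm(8, 13) = 104: x ≡ 19 (mod 104).
  Combine with x ≡ 1 (mod 3); new modulus lcm = 312.
    Write x = 19 + 104·t and substitute into x ≡ 1 (mod 3): 104·t ≡ 1 − 19 = -18 (mod 3).
    Reduce coefficients mod 3: 2·t ≡ 0 (mod 3).
    The inverse of 2 mod 3 is 2 (since 2·2 = 4 = 1·3 + 1), so t ≡ 2·0 = 0 ≡ 0 (mod 3).
    Then x = 19 + 104·0 = 19, valid modulo lcm(104, 3) = 312: x ≡ 19 (mod 312).
  Combine with x ≡ 4 (mod 7); new modulus lcm = 2184.
    Write x = 19 + 312·t and substitute into x ≡ 4 (mod 7): 312·t ≡ 4 − 19 = -15 (mod 7).
    Reduce coefficients mod 7: 4·t ≡ 6 (mod 7).
    The inverse of 4 mod 7 is 2 (since 4·2 = 8 = 1·7 + 1), so t ≡ 2·6 = 12 ≡ 5 (mod 7).
    Then x = 19 + 312·5 = 1579, valid modulo lcm(312, 7) = 2184: x ≡ 1579 (mod 2184).
Verify against each original: 1579 mod 8 = 3, 1579 mod 13 = 6, 1579 mod 3 = 1, 1579 mod 7 = 4.

x ≡ 1579 (mod 2184).


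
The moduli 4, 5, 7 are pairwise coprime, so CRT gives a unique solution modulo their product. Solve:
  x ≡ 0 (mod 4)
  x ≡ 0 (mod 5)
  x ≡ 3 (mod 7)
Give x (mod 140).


Moduli 4, 5, 7 are pairwise coprime; by CRT there is a unique solution modulo M = 4 · 5 · 7 = 140.
Solve pairwise, accumulating the modulus:
  Start with x ≡ 0 (mod 4).
  Combine with x ≡ 0 (mod 5): since gcd(4, 5) = 1, we get a unique residue mod 20.
    Write x = 0 + 4·t and substitute into x ≡ 0 (mod 5): 4·t ≡ 0 − 0 = 0 (mod 5).
    The inverse of 4 mod 5 is 4 (since 4·4 = 16 = 3·5 + 1), so t ≡ 4·0 = 0 ≡ 0 (mod 5).
    Then x = 0 + 4·0 = 0, valid modulo lcm(4, 5) = 20: x ≡ 0 (mod 20).
  Combine with x ≡ 3 (mod 7): since gcd(20, 7) = 1, we get a unique residue mod 140.
    Write x = 0 + 20·t and substitute into x ≡ 3 (mod 7): 20·t ≡ 3 − 0 = 3 (mod 7).
    Reduce coefficients mod 7: 6·t ≡ 3 (mod 7).
    The inverse of 6 mod 7 is 6 (since 6·6 = 36 = 5·7 + 1), so t ≡ 6·3 = 18 ≡ 4 (mod 7).
    Then x = 0 + 20·4 = 80, valid modulo lcm(20, 7) = 140: x ≡ 80 (mod 140).
Verify: 80 mod 4 = 0 ✓, 80 mod 5 = 0 ✓, 80 mod 7 = 3 ✓.

x ≡ 80 (mod 140).


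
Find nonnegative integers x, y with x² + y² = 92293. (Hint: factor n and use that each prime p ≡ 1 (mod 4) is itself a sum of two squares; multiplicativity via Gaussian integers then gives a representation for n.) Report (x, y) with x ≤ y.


Step 1: Factor n = 92293 = 17 · 61 · 89.
Step 2: Check the mod-4 condition on each prime factor: 17 ≡ 1 (mod 4), exponent 1; 61 ≡ 1 (mod 4), exponent 1; 89 ≡ 1 (mod 4), exponent 1.
All primes ≡ 3 (mod 4) appear to even exponent (or don't appear), so by the two-squares theorem n IS expressible as a sum of two squares.
Step 3: Build a representation. Here n = 17 · 61 · 89 is a product of primes ≡ 1 (mod 4). Each prime p ≡ 1 (mod 4) is itself a sum of two squares; find a² by testing p − a² for a perfect square:
  17: 17 − 1² = 16 = 4² ⇒ 17 = 1² + 4².
  61: 61 − 1² = 60, 61 − 2² = 57, 61 − 3² = 52, 61 − 4² = 45, 61 − 5² = 36 = 6² ⇒ 61 = 5² + 6².
  89: 89 − 1² = 88, 89 − 2² = 85, 89 − 3² = 80, 89 − 4² = 73, 89 − 5² = 64 = 8² ⇒ 89 = 5² + 8².
  Combine using the Brahmagupta–Fibonacci identity (a² + b²)(c² + d²) = (ac − bd)² + (ad + bc)² = (ac + bd)² + (ad − bc)²:
  17 · 61 = 1037: from (1² + 4²)(5² + 6²), take (1·5 − 4·6, 1·6 + 4·5) = (5 − 24, 6 + 20) = (-19, 26); dropping signs (only squares matter) gives (19, 26); check 19² + 26² = 361 + 676 = 1037 ✓.
  1037 · 89 = 92293: from (19² + 26²)(5² + 8²), take (19·5 − 26·8, 19·8 + 26·5) = (95 − 208, 152 + 130) = (-113, 282); dropping signs (only squares matter) gives (113, 282); check 113² + 282² = 12769 + 79524 = 92293 ✓.
Step 4: Order so x ≤ y and verify: 113² + 282² = 12769 + 79524 = 92293 = n. ✓

n = 92293 = 113² + 282² (one valid representation with x ≤ y).


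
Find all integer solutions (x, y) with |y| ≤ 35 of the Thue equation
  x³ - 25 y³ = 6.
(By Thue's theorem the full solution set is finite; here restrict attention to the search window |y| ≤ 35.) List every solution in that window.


The equation is x³ - 25y³ = 6. For fixed y, x³ = 25·y³ + 6, so a solution requires the RHS to be a perfect cube.
Strategy: iterate y from -35 to 35, compute RHS = 25·y³ + 6, and check whether it is a (positive or negative) perfect cube.
Check small values of y:
  y = 0: RHS = 6 is not a perfect cube.
  y = 1: RHS = 31 is not a perfect cube.
  y = -1: RHS = -19 is not a perfect cube.
  y = 2: RHS = 206 is not a perfect cube.
  y = -2: RHS = -194 is not a perfect cube.
  y = 3: RHS = 681 is not a perfect cube.
  y = -3: RHS = -669 is not a perfect cube.
Continuing the search up to |y| = 35 finds no solutions either.
No (x, y) in the scanned range satisfies the equation.

No integer solutions with |y| ≤ 35.


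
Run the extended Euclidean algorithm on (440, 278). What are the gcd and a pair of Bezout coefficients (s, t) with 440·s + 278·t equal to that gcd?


Euclidean algorithm on (440, 278) — divide until remainder is 0:
  440 = 1 · 278 + 162
  278 = 1 · 162 + 116
  162 = 1 · 116 + 46
  116 = 2 · 46 + 24
  46 = 1 · 24 + 22
  24 = 1 · 22 + 2
  22 = 11 · 2 + 0
gcd(440, 278) = 2.
Track Bezout coefficients alongside the remainders: start with r₀ = 440 = a·1 + b·0 (s = 1, t = 0) and r₁ = 278 = a·0 + b·1 (s = 0, t = 1); each new remainder r_{k+1} = r_{k-1} − q_k·r_k inherits s_{k+1} = s_{k-1} − q_k·s_k, t_{k+1} = t_{k-1} − q_k·t_k, so r_k = a·s_k + b·t_k at every step:
  q = 1: r = 162, s = 1 − 1·0 = 1, t = 0 − 1·1 = -1  (check: 440·1 + 278·(-1) = 162)
  q = 1: r = 116, s = 0 − 1·1 = -1, t = 1 − 1·(-1) = 2  (check: 440·(-1) + 278·2 = 116)
  q = 1: r = 46, s = 1 − 1·(-1) = 2, t = -1 − 1·2 = -3  (check: 440·2 + 278·(-3) = 46)
  q = 2: r = 24, s = -1 − 2·2 = -5, t = 2 − 2·(-3) = 8  (check: 440·(-5) + 278·8 = 24)
  q = 1: r = 22, s = 2 − 1·(-5) = 7, t = -3 − 1·8 = -11  (check: 440·7 + 278·(-11) = 22)
  q = 1: r = 2, s = -5 − 1·7 = -12, t = 8 − 1·(-11) = 19  (check: 440·(-12) + 278·19 = 2)
The row with r = 2 (the gcd) gives the Bezout coefficients s = -12, t = 19.
Result: 440 · (-12) + 278 · (19) = 2.

gcd(440, 278) = 2; s = -12, t = 19 (check: 440·(-12) + 278·19 = 2).


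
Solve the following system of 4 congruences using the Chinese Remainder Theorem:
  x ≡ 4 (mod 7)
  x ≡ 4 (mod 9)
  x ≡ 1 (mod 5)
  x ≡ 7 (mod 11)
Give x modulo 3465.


Product of moduli M = 7 · 9 · 5 · 11 = 3465.
Merge one congruence at a time:
  Start: x ≡ 4 (mod 7).
  Combine with x ≡ 4 (mod 9); new modulus lcm = 63.
    Write x = 4 + 7·t and substitute into x ≡ 4 (mod 9): 7·t ≡ 4 − 4 = 0 (mod 9).
    The inverse of 7 mod 9 is 4 (since 7·4 = 28 = 3·9 + 1), so t ≡ 4·0 = 0 ≡ 0 (mod 9).
    Then x = 4 + 7·0 = 4, valid modulo lcm(7, 9) = 63: x ≡ 4 (mod 63).
  Combine with x ≡ 1 (mod 5); new modulus lcm = 315.
    Write x = 4 + 63·t and substitute into x ≡ 1 (mod 5): 63·t ≡ 1 − 4 = -3 (mod 5).
    Reduce coefficients mod 5: 3·t ≡ 2 (mod 5).
    The inverse of 3 mod 5 is 2 (since 3·2 = 6 = 1·5 + 1), so t ≡ 2·2 = 4 ≡ 4 (mod 5).
    Then x = 4 + 63·4 = 256, valid modulo lcm(63, 5) = 315: x ≡ 256 (mod 315).
  Combine with x ≡ 7 (mod 11); new modulus lcm = 3465.
    Write x = 256 + 315·t and substitute into x ≡ 7 (mod 11): 315·t ≡ 7 − 256 = -249 (mod 11).
    Reduce coefficients mod 11: 7·t ≡ 4 (mod 11).
    The inverse of 7 mod 11 is 8 (since 7·8 = 56 = 5·11 + 1), so t ≡ 8·4 = 32 ≡ 10 (mod 11).
    Then x = 256 + 315·10 = 3406, valid modulo lcm(315, 11) = 3465: x ≡ 3406 (mod 3465).
Verify against each original: 3406 mod 7 = 4, 3406 mod 9 = 4, 3406 mod 5 = 1, 3406 mod 11 = 7.

x ≡ 3406 (mod 3465).


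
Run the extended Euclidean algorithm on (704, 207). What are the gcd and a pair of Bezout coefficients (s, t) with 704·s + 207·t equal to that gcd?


Euclidean algorithm on (704, 207) — divide until remainder is 0:
  704 = 3 · 207 + 83
  207 = 2 · 83 + 41
  83 = 2 · 41 + 1
  41 = 41 · 1 + 0
gcd(704, 207) = 1.
Track Bezout coefficients alongside the remainders: start with r₀ = 704 = a·1 + b·0 (s = 1, t = 0) and r₁ = 207 = a·0 + b·1 (s = 0, t = 1); each new remainder r_{k+1} = r_{k-1} − q_k·r_k inherits s_{k+1} = s_{k-1} − q_k·s_k, t_{k+1} = t_{k-1} − q_k·t_k, so r_k = a·s_k + b·t_k at every step:
  q = 3: r = 83, s = 1 − 3·0 = 1, t = 0 − 3·1 = -3  (check: 704·1 + 207·(-3) = 83)
  q = 2: r = 41, s = 0 − 2·1 = -2, t = 1 − 2·(-3) = 7  (check: 704·(-2) + 207·7 = 41)
  q = 2: r = 1, s = 1 − 2·(-2) = 5, t = -3 − 2·7 = -17  (check: 704·5 + 207·(-17) = 1)
The row with r = 1 (the gcd) gives the Bezout coefficients s = 5, t = -17.
Result: 704 · (5) + 207 · (-17) = 1.

gcd(704, 207) = 1; s = 5, t = -17 (check: 704·5 + 207·(-17) = 1).


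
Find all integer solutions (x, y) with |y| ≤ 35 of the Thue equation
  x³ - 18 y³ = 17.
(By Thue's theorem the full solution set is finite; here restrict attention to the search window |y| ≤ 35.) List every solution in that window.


The equation is x³ - 18y³ = 17. For fixed y, x³ = 18·y³ + 17, so a solution requires the RHS to be a perfect cube.
Strategy: iterate y from -35 to 35, compute RHS = 18·y³ + 17, and check whether it is a (positive or negative) perfect cube.
Check small values of y:
  y = 0: RHS = 17 is not a perfect cube.
  y = 1: RHS = 35 is not a perfect cube.
  y = -1: RHS = -1 = (-1)³ ⇒ x = -1 works.
  y = 2: RHS = 161 is not a perfect cube.
  y = -2: RHS = -127 is not a perfect cube.
  y = 3: RHS = 503 is not a perfect cube.
  y = -3: RHS = -469 is not a perfect cube.
Continuing the search up to |y| = 35 finds no further solutions beyond those listed.
Collected solutions: (-1, -1).

Solutions (with |y| ≤ 35): (-1, -1).


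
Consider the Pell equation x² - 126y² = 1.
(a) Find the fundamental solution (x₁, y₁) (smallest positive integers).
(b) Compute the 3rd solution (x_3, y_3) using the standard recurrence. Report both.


Step 1: Find the fundamental solution (x₁, y₁) of x² - 126y² = 1.
  Expand √126 as a continued fraction. a₀ = ⌊√126⌋ = 11; iterate m_{k+1} = d_k·a_k − m_k, d_{k+1} = (126 − m_{k+1}²)/d_k, a_{k+1} = ⌊(a₀ + m_{k+1})/d_{k+1}⌋ (starting m₀ = 0, d₀ = 1), with convergents p_k = a_k·p_{k-1} + p_{k-2}, q_k = a_k·q_{k-1} + q_{k-2} (p₋₁ = 1, q₋₁ = 0):
  k = 0: a₀ = 11; p₀/q₀ = 11/1; p₀² − 126·q₀² = 121 − 126 = -5.
  k = 1: m = 11, d = 5, a = ⌊(11 + 11)/5⌋ = 4; p/q = (4·11 + 1)/(4·1 + 0) = 45/4; p² − 126·q² = 2025 − 2016 = 9.
  k = 2: m = 9, d = 9, a = ⌊(11 + 9)/9⌋ = 2; p/q = (2·45 + 11)/(2·4 + 1) = 101/9; p² − 126·q² = 10201 − 10206 = -5.
  k = 3: m = 9, d = 5, a = ⌊(11 + 9)/5⌋ = 4; p/q = (4·101 + 45)/(4·9 + 4) = 449/40; p² − 126·q² = 201601 − 201600 = 1.
  The first convergent with p² − 126·q² = 1 gives the fundamental solution (x₁, y₁) = (449, 40).
Step 2: Apply the recurrence (x_{n+1}, y_{n+1}) = (x₁x_n + 126y₁y_n, x₁y_n + y₁x_n) repeatedly.
  From (x_1, y_1) = (449, 40): x_2 = 449·449 + 126·40·40 = 403201; y_2 = 449·40 + 40·449 = 35920.
  From (x_2, y_2) = (403201, 35920): x_3 = 449·403201 + 126·40·35920 = 362074049; y_3 = 449·35920 + 40·403201 = 32256120.
Step 3: Verify x_3² - 126·y_3² = 131097616959254401 - 131097616959254400 = 1 (should be 1). ✓

(x_1, y_1) = (449, 40); (x_3, y_3) = (362074049, 32256120).


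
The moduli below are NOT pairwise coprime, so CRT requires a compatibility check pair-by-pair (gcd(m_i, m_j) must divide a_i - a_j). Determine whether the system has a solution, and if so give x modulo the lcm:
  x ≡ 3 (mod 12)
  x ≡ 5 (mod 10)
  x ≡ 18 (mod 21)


Moduli 12, 10, 21 are not pairwise coprime, so CRT works modulo lcm(m_i) when all pairwise compatibility conditions hold.
Pairwise compatibility: gcd(m_i, m_j) must divide a_i - a_j for every pair.
Merge one congruence at a time:
  Start: x ≡ 3 (mod 12).
  Combine with x ≡ 5 (mod 10): gcd(12, 10) = 2; 5 - 3 = 2, which IS divisible by 2, so compatible.
    Write x = 3 + 12·t and substitute into x ≡ 5 (mod 10): 12·t ≡ 5 − 3 = 2 (mod 10).
    Divide the congruence (and modulus) by g = 2: 6·t ≡ 1 (mod 5).
    Reduce coefficients mod 5: 1·t ≡ 1 (mod 5).
    So t ≡ 1 (mod 5).
    Then x = 3 + 12·1 = 15, valid modulo lcm(12, 10) = 60: x ≡ 15 (mod 60).
  Combine with x ≡ 18 (mod 21): gcd(60, 21) = 3; 18 - 15 = 3, which IS divisible by 3, so compatible.
    Write x = 15 + 60·t and substitute into x ≡ 18 (mod 21): 60·t ≡ 18 − 15 = 3 (mod 21).
    Divide the congruence (and modulus) by g = 3: 20·t ≡ 1 (mod 7).
    Reduce coefficients mod 7: 6·t ≡ 1 (mod 7).
    The inverse of 6 mod 7 is 6 (since 6·6 = 36 = 5·7 + 1), so t ≡ 6·1 = 6 ≡ 6 (mod 7).
    Then x = 15 + 60·6 = 375, valid modulo lcm(60, 21) = 420: x ≡ 375 (mod 420).
Verify: 375 mod 12 = 3, 375 mod 10 = 5, 375 mod 21 = 18.

x ≡ 375 (mod 420).


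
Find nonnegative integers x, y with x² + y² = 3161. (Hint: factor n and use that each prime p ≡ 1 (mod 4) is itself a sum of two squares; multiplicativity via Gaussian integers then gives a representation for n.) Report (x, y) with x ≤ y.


Step 1: Factor n = 3161 = 29 · 109.
Step 2: Check the mod-4 condition on each prime factor: 29 ≡ 1 (mod 4), exponent 1; 109 ≡ 1 (mod 4), exponent 1.
All primes ≡ 3 (mod 4) appear to even exponent (or don't appear), so by the two-squares theorem n IS expressible as a sum of two squares.
Step 3: Build a representation. Here n = 29 · 109 is a product of primes ≡ 1 (mod 4). Each prime p ≡ 1 (mod 4) is itself a sum of two squares; find a² by testing p − a² for a perfect square:
  29: 29 − 1² = 28, 29 − 2² = 25 = 5² ⇒ 29 = 2² + 5².
  109: 109 − 1² = 108, 109 − 2² = 105, 109 − 3² = 100 = 10² ⇒ 109 = 3² + 10².
  Combine using the Brahmagupta–Fibonacci identity (a² + b²)(c² + d²) = (ac − bd)² + (ad + bc)² = (ac + bd)² + (ad − bc)²:
  29 · 109 = 3161: from (2² + 5²)(3² + 10²), take (2·3 − 5·10, 2·10 + 5·3) = (6 − 50, 20 + 15) = (-44, 35); dropping signs (only squares matter) gives (44, 35); check 44² + 35² = 1936 + 1225 = 3161 ✓.
Step 4: Order so x ≤ y and verify: 35² + 44² = 1225 + 1936 = 3161 = n. ✓

n = 3161 = 35² + 44² (one valid representation with x ≤ y).


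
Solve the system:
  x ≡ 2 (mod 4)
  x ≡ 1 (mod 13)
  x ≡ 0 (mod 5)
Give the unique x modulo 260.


Moduli 4, 13, 5 are pairwise coprime; by CRT there is a unique solution modulo M = 4 · 13 · 5 = 260.
Solve pairwise, accumulating the modulus:
  Start with x ≡ 2 (mod 4).
  Combine with x ≡ 1 (mod 13): since gcd(4, 13) = 1, we get a unique residue mod 52.
    Write x = 2 + 4·t and substitute into x ≡ 1 (mod 13): 4·t ≡ 1 − 2 = -1 (mod 13).
    Reduce coefficients mod 13: 4·t ≡ 12 (mod 13).
    The inverse of 4 mod 13 is 10 (since 4·10 = 40 = 3·13 + 1), so t ≡ 10·12 = 120 ≡ 3 (mod 13).
    Then x = 2 + 4·3 = 14, valid modulo lcm(4, 13) = 52: x ≡ 14 (mod 52).
  Combine with x ≡ 0 (mod 5): since gcd(52, 5) = 1, we get a unique residue mod 260.
    Write x = 14 + 52·t and substitute into x ≡ 0 (mod 5): 52·t ≡ 0 − 14 = -14 (mod 5).
    Reduce coefficients mod 5: 2·t ≡ 1 (mod 5).
    The inverse of 2 mod 5 is 3 (since 2·3 = 6 = 1·5 + 1), so t ≡ 3·1 = 3 ≡ 3 (mod 5).
    Then x = 14 + 52·3 = 170, valid modulo lcm(52, 5) = 260: x ≡ 170 (mod 260).
Verify: 170 mod 4 = 2 ✓, 170 mod 13 = 1 ✓, 170 mod 5 = 0 ✓.

x ≡ 170 (mod 260).


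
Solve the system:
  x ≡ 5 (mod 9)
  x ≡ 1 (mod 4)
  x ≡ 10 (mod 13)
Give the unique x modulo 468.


Moduli 9, 4, 13 are pairwise coprime; by CRT there is a unique solution modulo M = 9 · 4 · 13 = 468.
Solve pairwise, accumulating the modulus:
  Start with x ≡ 5 (mod 9).
  Combine with x ≡ 1 (mod 4): since gcd(9, 4) = 1, we get a unique residue mod 36.
    Write x = 5 + 9·t and substitute into x ≡ 1 (mod 4): 9·t ≡ 1 − 5 = -4 (mod 4).
    Reduce coefficients mod 4: 1·t ≡ 0 (mod 4).
    So t ≡ 0 (mod 4).
    Then x = 5 + 9·0 = 5, valid modulo lcm(9, 4) = 36: x ≡ 5 (mod 36).
  Combine with x ≡ 10 (mod 13): since gcd(36, 13) = 1, we get a unique residue mod 468.
    Write x = 5 + 36·t and substitute into x ≡ 10 (mod 13): 36·t ≡ 10 − 5 = 5 (mod 13).
    Reduce coefficients mod 13: 10·t ≡ 5 (mod 13).
    The inverse of 10 mod 13 is 4 (since 10·4 = 40 = 3·13 + 1), so t ≡ 4·5 = 20 ≡ 7 (mod 13).
    Then x = 5 + 36·7 = 257, valid modulo lcm(36, 13) = 468: x ≡ 257 (mod 468).
Verify: 257 mod 9 = 5 ✓, 257 mod 4 = 1 ✓, 257 mod 13 = 10 ✓.

x ≡ 257 (mod 468).


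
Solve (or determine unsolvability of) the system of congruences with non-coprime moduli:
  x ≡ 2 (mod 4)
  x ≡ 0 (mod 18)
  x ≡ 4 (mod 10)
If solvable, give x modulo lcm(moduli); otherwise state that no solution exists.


Moduli 4, 18, 10 are not pairwise coprime, so CRT works modulo lcm(m_i) when all pairwise compatibility conditions hold.
Pairwise compatibility: gcd(m_i, m_j) must divide a_i - a_j for every pair.
Merge one congruence at a time:
  Start: x ≡ 2 (mod 4).
  Combine with x ≡ 0 (mod 18): gcd(4, 18) = 2; 0 - 2 = -2, which IS divisible by 2, so compatible.
    Write x = 2 + 4·t and substitute into x ≡ 0 (mod 18): 4·t ≡ 0 − 2 = -2 (mod 18).
    Divide the congruence (and modulus) by g = 2: 2·t ≡ -1 (mod 9).
    Reduce coefficients mod 9: 2·t ≡ 8 (mod 9).
    The inverse of 2 mod 9 is 5 (since 2·5 = 10 = 1·9 + 1), so t ≡ 5·8 = 40 ≡ 4 (mod 9).
    Then x = 2 + 4·4 = 18, valid modulo lcm(4, 18) = 36: x ≡ 18 (mod 36).
  Combine with x ≡ 4 (mod 10): gcd(36, 10) = 2; 4 - 18 = -14, which IS divisible by 2, so compatible.
    Write x = 18 + 36·t and substitute into x ≡ 4 (mod 10): 36·t ≡ 4 − 18 = -14 (mod 10).
    Divide the congruence (and modulus) by g = 2: 18·t ≡ -7 (mod 5).
    Reduce coefficients mod 5: 3·t ≡ 3 (mod 5).
    The inverse of 3 mod 5 is 2 (since 3·2 = 6 = 1·5 + 1), so t ≡ 2·3 = 6 ≡ 1 (mod 5).
    Then x = 18 + 36·1 = 54, valid modulo lcm(36, 10) = 180: x ≡ 54 (mod 180).
Verify: 54 mod 4 = 2, 54 mod 18 = 0, 54 mod 10 = 4.

x ≡ 54 (mod 180).


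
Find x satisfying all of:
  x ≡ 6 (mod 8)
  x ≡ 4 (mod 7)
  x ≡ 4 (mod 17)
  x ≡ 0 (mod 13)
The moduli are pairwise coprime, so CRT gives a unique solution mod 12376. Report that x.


Product of moduli M = 8 · 7 · 17 · 13 = 12376.
Merge one congruence at a time:
  Start: x ≡ 6 (mod 8).
  Combine with x ≡ 4 (mod 7); new modulus lcm = 56.
    Write x = 6 + 8·t and substitute into x ≡ 4 (mod 7): 8·t ≡ 4 − 6 = -2 (mod 7).
    Reduce coefficients mod 7: 1·t ≡ 5 (mod 7).
    So t ≡ 5 (mod 7).
    Then x = 6 + 8·5 = 46, valid modulo lcm(8, 7) = 56: x ≡ 46 (mod 56).
  Combine with x ≡ 4 (mod 17); new modulus lcm = 952.
    Write x = 46 + 56·t and substitute into x ≡ 4 (mod 17): 56·t ≡ 4 − 46 = -42 (mod 17).
    Reduce coefficients mod 17: 5·t ≡ 9 (mod 17).
    The inverse of 5 mod 17 is 7 (since 5·7 = 35 = 2·17 + 1), so t ≡ 7·9 = 63 ≡ 12 (mod 17).
    Then x = 46 + 56·12 = 718, valid modulo lcm(56, 17) = 952: x ≡ 718 (mod 952).
  Combine with x ≡ 0 (mod 13); new modulus lcm = 12376.
    Write x = 718 + 952·t and substitute into x ≡ 0 (mod 13): 952·t ≡ 0 − 718 = -718 (mod 13).
    Reduce coefficients mod 13: 3·t ≡ 10 (mod 13).
    The inverse of 3 mod 13 is 9 (since 3·9 = 27 = 2·13 + 1), so t ≡ 9·10 = 90 ≡ 12 (mod 13).
    Then x = 718 + 952·12 = 12142, valid modulo lcm(952, 13) = 12376: x ≡ 12142 (mod 12376).
Verify against each original: 12142 mod 8 = 6, 12142 mod 7 = 4, 12142 mod 17 = 4, 12142 mod 13 = 0.

x ≡ 12142 (mod 12376).


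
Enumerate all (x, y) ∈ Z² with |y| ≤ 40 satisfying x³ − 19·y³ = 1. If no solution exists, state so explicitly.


The equation is x³ - 19y³ = 1. For fixed y, x³ = 19·y³ + 1, so a solution requires the RHS to be a perfect cube.
Strategy: iterate y from -40 to 40, compute RHS = 19·y³ + 1, and check whether it is a (positive or negative) perfect cube.
Check small values of y:
  y = 0: RHS = 1 = (1)³ ⇒ x = 1 works.
  y = 1: RHS = 20 is not a perfect cube.
  y = -1: RHS = -18 is not a perfect cube.
  y = 2: RHS = 153 is not a perfect cube.
  y = -2: RHS = -151 is not a perfect cube.
  y = 3: RHS = 514 is not a perfect cube.
  y = -3: RHS = -512 = (-8)³ ⇒ x = -8 works.
Continuing the search up to |y| = 40 finds no further solutions beyond those listed.
Collected solutions: (1, 0), (-8, -3).

Solutions (with |y| ≤ 40): (1, 0), (-8, -3).


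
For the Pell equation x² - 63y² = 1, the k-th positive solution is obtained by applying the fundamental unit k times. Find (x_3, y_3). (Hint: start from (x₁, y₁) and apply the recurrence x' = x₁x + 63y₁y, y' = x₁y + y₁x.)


Step 1: Find the fundamental solution (x₁, y₁) of x² - 63y² = 1.
  Expand √63 as a continued fraction. a₀ = ⌊√63⌋ = 7; iterate m_{k+1} = d_k·a_k − m_k, d_{k+1} = (63 − m_{k+1}²)/d_k, a_{k+1} = ⌊(a₀ + m_{k+1})/d_{k+1}⌋ (starting m₀ = 0, d₀ = 1), with convergents p_k = a_k·p_{k-1} + p_{k-2}, q_k = a_k·q_{k-1} + q_{k-2} (p₋₁ = 1, q₋₁ = 0):
  k = 0: a₀ = 7; p₀/q₀ = 7/1; p₀² − 63·q₀² = 49 − 63 = -14.
  k = 1: m = 7, d = 14, a = ⌊(7 + 7)/14⌋ = 1; p/q = (1·7 + 1)/(1·1 + 0) = 8/1; p² − 63·q² = 64 − 63 = 1.
  The first convergent with p² − 63·q² = 1 gives the fundamental solution (x₁, y₁) = (8, 1).
Step 2: Apply the recurrence (x_{n+1}, y_{n+1}) = (x₁x_n + 63y₁y_n, x₁y_n + y₁x_n) repeatedly.
  From (x_1, y_1) = (8, 1): x_2 = 8·8 + 63·1·1 = 127; y_2 = 8·1 + 1·8 = 16.
  From (x_2, y_2) = (127, 16): x_3 = 8·127 + 63·1·16 = 2024; y_3 = 8·16 + 1·127 = 255.
Step 3: Verify x_3² - 63·y_3² = 4096576 - 4096575 = 1 (should be 1). ✓

(x_1, y_1) = (8, 1); (x_3, y_3) = (2024, 255).


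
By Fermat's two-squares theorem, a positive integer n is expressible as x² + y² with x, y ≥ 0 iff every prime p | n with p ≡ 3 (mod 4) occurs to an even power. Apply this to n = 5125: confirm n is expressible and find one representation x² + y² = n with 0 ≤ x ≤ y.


Step 1: Factor n = 5125 = 5^3 · 41.
Step 2: Check the mod-4 condition on each prime factor: 5 ≡ 1 (mod 4), exponent 3; 41 ≡ 1 (mod 4), exponent 1.
All primes ≡ 3 (mod 4) appear to even exponent (or don't appear), so by the two-squares theorem n IS expressible as a sum of two squares.
Step 3: Build a representation. Group n = k² · m with k = 5 and m = 5 · 41 = 205 (a product of primes ≡ 1 (mod 4)); a representation of m scales to one of n via (k·x)² + (k·y)² = k²(x² + y²). Each prime p ≡ 1 (mod 4) is itself a sum of two squares; find a² by testing p − a² for a perfect square:
  5: 5 − 1² = 4 = 2² ⇒ 5 = 1² + 2².
  41: 41 − 1² = 40, 41 − 2² = 37, 41 − 3² = 32, 41 − 4² = 25 = 5² ⇒ 41 = 4² + 5².
  Combine using the Brahmagupta–Fibonacci identity (a² + b²)(c² + d²) = (ac − bd)² + (ad + bc)² = (ac + bd)² + (ad − bc)²:
  5 · 41 = 205: from (1² + 2²)(4² + 5²), take (1·4 − 2·5, 1·5 + 2·4) = (4 − 10, 5 + 8) = (-6, 13); dropping signs (only squares matter) gives (6, 13); check 6² + 13² = 36 + 169 = 205 ✓.
  Scale by k = 5: (5·6, 5·13) = (30, 65).
Step 4: Order so x ≤ y and verify: 30² + 65² = 900 + 4225 = 5125 = n. ✓

n = 5125 = 30² + 65² (one valid representation with x ≤ y).


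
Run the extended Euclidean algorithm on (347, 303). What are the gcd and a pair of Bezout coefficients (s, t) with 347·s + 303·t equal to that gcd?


Euclidean algorithm on (347, 303) — divide until remainder is 0:
  347 = 1 · 303 + 44
  303 = 6 · 44 + 39
  44 = 1 · 39 + 5
  39 = 7 · 5 + 4
  5 = 1 · 4 + 1
  4 = 4 · 1 + 0
gcd(347, 303) = 1.
Track Bezout coefficients alongside the remainders: start with r₀ = 347 = a·1 + b·0 (s = 1, t = 0) and r₁ = 303 = a·0 + b·1 (s = 0, t = 1); each new remainder r_{k+1} = r_{k-1} − q_k·r_k inherits s_{k+1} = s_{k-1} − q_k·s_k, t_{k+1} = t_{k-1} − q_k·t_k, so r_k = a·s_k + b·t_k at every step:
  q = 1: r = 44, s = 1 − 1·0 = 1, t = 0 − 1·1 = -1  (check: 347·1 + 303·(-1) = 44)
  q = 6: r = 39, s = 0 − 6·1 = -6, t = 1 − 6·(-1) = 7  (check: 347·(-6) + 303·7 = 39)
  q = 1: r = 5, s = 1 − 1·(-6) = 7, t = -1 − 1·7 = -8  (check: 347·7 + 303·(-8) = 5)
  q = 7: r = 4, s = -6 − 7·7 = -55, t = 7 − 7·(-8) = 63  (check: 347·(-55) + 303·63 = 4)
  q = 1: r = 1, s = 7 − 1·(-55) = 62, t = -8 − 1·63 = -71  (check: 347·62 + 303·(-71) = 1)
The row with r = 1 (the gcd) gives the Bezout coefficients s = 62, t = -71.
Result: 347 · (62) + 303 · (-71) = 1.

gcd(347, 303) = 1; s = 62, t = -71 (check: 347·62 + 303·(-71) = 1).


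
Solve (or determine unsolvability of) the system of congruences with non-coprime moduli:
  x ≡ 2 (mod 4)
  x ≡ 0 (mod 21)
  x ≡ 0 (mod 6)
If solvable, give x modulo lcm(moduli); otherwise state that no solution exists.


Moduli 4, 21, 6 are not pairwise coprime, so CRT works modulo lcm(m_i) when all pairwise compatibility conditions hold.
Pairwise compatibility: gcd(m_i, m_j) must divide a_i - a_j for every pair.
Merge one congruence at a time:
  Start: x ≡ 2 (mod 4).
  Combine with x ≡ 0 (mod 21): gcd(4, 21) = 1; 0 - 2 = -2, which IS divisible by 1, so compatible.
    Write x = 2 + 4·t and substitute into x ≡ 0 (mod 21): 4·t ≡ 0 − 2 = -2 (mod 21).
    Reduce coefficients mod 21: 4·t ≡ 19 (mod 21).
    The inverse of 4 mod 21 is 16 (since 4·16 = 64 = 3·21 + 1), so t ≡ 16·19 = 304 ≡ 10 (mod 21).
    Then x = 2 + 4·10 = 42, valid modulo lcm(4, 21) = 84: x ≡ 42 (mod 84).
  Combine with x ≡ 0 (mod 6): gcd(84, 6) = 6; 0 - 42 = -42, which IS divisible by 6, so compatible.
    Write x = 42 + 84·t and substitute into x ≡ 0 (mod 6): 84·t ≡ 0 − 42 = -42 (mod 6).
    Divide the congruence (and modulus) by g = 6: 14·t ≡ -7 (mod 1).
    Modulo 1 every t works; take t = 0.
    Then x = 42 + 84·0 = 42, valid modulo lcm(84, 6) = 84: x ≡ 42 (mod 84).
Verify: 42 mod 4 = 2, 42 mod 21 = 0, 42 mod 6 = 0.

x ≡ 42 (mod 84).


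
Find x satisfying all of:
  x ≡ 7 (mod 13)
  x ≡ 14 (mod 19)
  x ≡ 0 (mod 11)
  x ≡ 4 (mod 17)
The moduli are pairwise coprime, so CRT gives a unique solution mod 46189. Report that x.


Product of moduli M = 13 · 19 · 11 · 17 = 46189.
Merge one congruence at a time:
  Start: x ≡ 7 (mod 13).
  Combine with x ≡ 14 (mod 19); new modulus lcm = 247.
    Write x = 7 + 13·t and substitute into x ≡ 14 (mod 19): 13·t ≡ 14 − 7 = 7 (mod 19).
    The inverse of 13 mod 19 is 3 (since 13·3 = 39 = 2·19 + 1), so t ≡ 3·7 = 21 ≡ 2 (mod 19).
    Then x = 7 + 13·2 = 33, valid modulo lcm(13, 19) = 247: x ≡ 33 (mod 247).
  Combine with x ≡ 0 (mod 11); new modulus lcm = 2717.
    Write x = 33 + 247·t and substitute into x ≡ 0 (mod 11): 247·t ≡ 0 − 33 = -33 (mod 11).
    Reduce coefficients mod 11: 5·t ≡ 0 (mod 11).
    The inverse of 5 mod 11 is 9 (since 5·9 = 45 = 4·11 + 1), so t ≡ 9·0 = 0 ≡ 0 (mod 11).
    Then x = 33 + 247·0 = 33, valid modulo lcm(247, 11) = 2717: x ≡ 33 (mod 2717).
  Combine with x ≡ 4 (mod 17); new modulus lcm = 46189.
    Write x = 33 + 2717·t and substitute into x ≡ 4 (mod 17): 2717·t ≡ 4 − 33 = -29 (mod 17).
    Reduce coefficients mod 17: 14·t ≡ 5 (mod 17).
    The inverse of 14 mod 17 is 11 (since 14·11 = 154 = 9·17 + 1), so t ≡ 11·5 = 55 ≡ 4 (mod 17).
    Then x = 33 + 2717·4 = 10901, valid modulo lcm(2717, 17) = 46189: x ≡ 10901 (mod 46189).
Verify against each original: 10901 mod 13 = 7, 10901 mod 19 = 14, 10901 mod 11 = 0, 10901 mod 17 = 4.

x ≡ 10901 (mod 46189).


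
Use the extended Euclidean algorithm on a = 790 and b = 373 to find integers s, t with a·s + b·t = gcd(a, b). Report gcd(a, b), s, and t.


Euclidean algorithm on (790, 373) — divide until remainder is 0:
  790 = 2 · 373 + 44
  373 = 8 · 44 + 21
  44 = 2 · 21 + 2
  21 = 10 · 2 + 1
  2 = 2 · 1 + 0
gcd(790, 373) = 1.
Track Bezout coefficients alongside the remainders: start with r₀ = 790 = a·1 + b·0 (s = 1, t = 0) and r₁ = 373 = a·0 + b·1 (s = 0, t = 1); each new remainder r_{k+1} = r_{k-1} − q_k·r_k inherits s_{k+1} = s_{k-1} − q_k·s_k, t_{k+1} = t_{k-1} − q_k·t_k, so r_k = a·s_k + b·t_k at every step:
  q = 2: r = 44, s = 1 − 2·0 = 1, t = 0 − 2·1 = -2  (check: 790·1 + 373·(-2) = 44)
  q = 8: r = 21, s = 0 − 8·1 = -8, t = 1 − 8·(-2) = 17  (check: 790·(-8) + 373·17 = 21)
  q = 2: r = 2, s = 1 − 2·(-8) = 17, t = -2 − 2·17 = -36  (check: 790·17 + 373·(-36) = 2)
  q = 10: r = 1, s = -8 − 10·17 = -178, t = 17 − 10·(-36) = 377  (check: 790·(-178) + 373·377 = 1)
The row with r = 1 (the gcd) gives the Bezout coefficients s = -178, t = 377.
Result: 790 · (-178) + 373 · (377) = 1.

gcd(790, 373) = 1; s = -178, t = 377 (check: 790·(-178) + 373·377 = 1).
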